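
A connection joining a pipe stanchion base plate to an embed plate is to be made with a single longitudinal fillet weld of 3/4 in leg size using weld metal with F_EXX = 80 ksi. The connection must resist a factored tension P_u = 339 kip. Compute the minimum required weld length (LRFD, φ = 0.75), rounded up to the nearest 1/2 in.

L = 18 in

Throat t_e = 0.707 × 0.75 = 0.5302 in.
φr_n = 0.75 × 0.6 × 80 × 0.5302 = 19.09 kip/in.
L_req = P_u / φr_n = 339 / 19.09 = 17.76 in total.
Round up → use L = 18 in.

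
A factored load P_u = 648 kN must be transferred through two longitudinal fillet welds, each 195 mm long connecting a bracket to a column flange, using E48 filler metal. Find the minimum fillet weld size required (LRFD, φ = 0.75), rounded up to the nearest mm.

w = 11 mm

E48XX → F_EXX = 480 MPa.
Total weld length L = 390 mm.
Required throat t_e = P_u / (φ × 0.6 F_EXX × L) = 648 / (0.75 × 0.6 × 480 × 390 × 10⁻³) = 7.692 mm.
Required leg w = t_e / 0.707 = 10.88 mm → use 11 mm.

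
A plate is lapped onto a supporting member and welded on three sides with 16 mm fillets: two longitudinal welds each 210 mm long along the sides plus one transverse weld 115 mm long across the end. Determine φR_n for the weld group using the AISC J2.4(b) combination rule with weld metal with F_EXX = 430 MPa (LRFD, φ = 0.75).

t_e = 0.707 × 16 = 11.31 mm.
R_nwl = 0.6 × 430 × 11.31 × 420 × 10⁻³ = 1226 kN (longitudinal, 2 welds).
R_nwt = 0.6 × 430 × 11.31 × 115 × 10⁻³ = 335.6 kN (transverse, base value).
(i) R_nwl + R_nwt = 1561 kN; (ii) 0.85 R_nwl + 1.5 R_nwt = 1545 kN.
R_n = max = 1561 kN [governs: (i)]; φR_n = 1171 kN.

φR_n ≈ 1170 kN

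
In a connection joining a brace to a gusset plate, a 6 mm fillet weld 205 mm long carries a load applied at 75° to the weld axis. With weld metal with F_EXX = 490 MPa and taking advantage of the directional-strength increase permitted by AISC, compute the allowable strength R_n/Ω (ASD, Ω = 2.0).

R_n/Ω ≈ 189 kN

t_e = 0.707 × 6 = 4.242 mm; A_we = 4.242 × 205 = 869.6 mm².
Directional factor: 1.0 + 0.5 sin^1.5(75°) = 1.475.
F_nw = 0.6 × 490 × 1.475 = 433.6 MPa.
R_n/Ω = (433.6 × 869.6) / 2.0 × 10⁻³ = 188.5 kN.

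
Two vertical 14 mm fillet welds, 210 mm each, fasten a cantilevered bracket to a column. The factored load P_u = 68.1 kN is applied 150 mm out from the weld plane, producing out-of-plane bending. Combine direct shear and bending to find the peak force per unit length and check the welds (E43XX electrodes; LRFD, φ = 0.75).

E43XX → F_EXX = 430 MPa.
L_w = 2 × 210 = 420 mm; section modulus (unit throat) S = 2 × L²/6 = 14700 mm².
Direct shear f_v = P/L_w = 68.1×10³/420 = 162.1 N/mm.
Moment M = P × e = 68.1×10³ × 150 = 10215000 N·mm; bending f_b = M/S = 694.9 N/mm.
f_max = √(f_v² + f_b²) = √(162.1² + 694.9²) = 713.6 N/mm.
φr_n = 0.75 × 0.6 × 430 × (0.707 × 14) = 1915 N/mm → adequate.

f_max ≈ 714 N/mm; adequate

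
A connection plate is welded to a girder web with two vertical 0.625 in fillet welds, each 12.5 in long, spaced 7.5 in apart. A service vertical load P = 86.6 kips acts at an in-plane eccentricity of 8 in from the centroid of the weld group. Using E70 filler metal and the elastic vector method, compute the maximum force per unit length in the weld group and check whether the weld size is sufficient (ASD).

E70XX → F_EXX = 70 ksi.
Total weld length L_w = 25 in. Treat welds as unit-width lines.
Polar moment about centroid: J = 2[d³/12 + d(b/2)²] = 2[12.5³/12 + 12.5×3.75²] = 677.1 in³.
Direct shear f_v = P/L_w = 86.6 / 25 = 3.464 kip/in (vertical).
Torsion M = P·e = 86.6 × 8 = 692.8 kip·in.
Critical point at (x, y) = (3.75, 6.25) from centroid. f_tx = M·y/J = 6.395 kip/in; f_ty = M·x/J = 3.837 kip/in.
Resultant f_max = √[f_tx² + (f_v + f_ty)²] = √[6.395² + (3.464 + 3.837)²] = 9.706 kip/in.
Capacity per unit length: r_n/Ω = (1/2.0) × 0.6 × 70 × (0.707 × 0.625) = 9.279 kip/in.
9.706 > 9.279 → NOT adequate.

f_max ≈ 9.71 kip/in; NOT adequate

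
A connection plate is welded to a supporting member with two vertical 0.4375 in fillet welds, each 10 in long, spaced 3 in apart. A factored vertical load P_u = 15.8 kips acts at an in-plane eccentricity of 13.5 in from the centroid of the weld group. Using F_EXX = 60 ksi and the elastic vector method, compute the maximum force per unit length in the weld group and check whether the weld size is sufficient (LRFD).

Total weld length L_w = 20 in. Treat welds as unit-width lines.
Polar moment about centroid: J = 2[d³/12 + d(b/2)²] = 2[10³/12 + 10×1.5²] = 211.7 in³.
Direct shear f_v = P/L_w = 15.8 / 20 = 0.79 kip/in (vertical).
Torsion M = P·e = 15.8 × 13.5 = 213.3 kip·in.
Critical point at (x, y) = (1.5, 5) from centroid. f_tx = M·y/J = 5.039 kip/in; f_ty = M·x/J = 1.512 kip/in.
Resultant f_max = √[f_tx² + (f_v + f_ty)²] = √[5.039² + (0.79 + 1.512)²] = 5.539 kip/in.
Capacity per unit length: φr_n = 0.75 × 0.6 × 60 × (0.707 × 0.4375) = 8.351 kip/in.
5.539 ≤ 8.351 → adequate.

f_max ≈ 5.54 kip/in; adequate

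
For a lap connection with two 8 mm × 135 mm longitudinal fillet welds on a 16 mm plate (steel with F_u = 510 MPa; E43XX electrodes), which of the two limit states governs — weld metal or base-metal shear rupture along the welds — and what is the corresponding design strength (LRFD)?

E43XX → F_EXX = 430 MPa.
t_e = 0.707 × 8 = 5.656 mm; L = 270 mm.
Weld metal: φR_n = 0.75 × 0.6 × 430 × 5.656 × 270 × 10⁻³ = 295.5 kN.
Base metal (shear rupture): φR_n = 0.75 × 0.6 × 510 × 16 × 270 × 10⁻³ = 991.4 kN.
Governing: weld metal.

φR_n ≈ 295 kN (weld metal governs)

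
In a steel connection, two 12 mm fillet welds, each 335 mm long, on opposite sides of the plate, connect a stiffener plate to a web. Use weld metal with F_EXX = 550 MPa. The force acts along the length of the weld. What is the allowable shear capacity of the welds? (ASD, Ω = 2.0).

R_n/Ω ≈ 938 kN

Effective throat t_e = 0.707 × 12 = 8.484 mm.
Total length L = 670 mm; A_we = 8.484 × 670 = 5684 mm².
F_nw = 0.6 F_EXX = 0.6 × 550 = 330 MPa.
R_n = 330 × 5684 × 10⁻³ = 1876 kN; R_n/Ω = 1876/2.0 = 937.9 kN.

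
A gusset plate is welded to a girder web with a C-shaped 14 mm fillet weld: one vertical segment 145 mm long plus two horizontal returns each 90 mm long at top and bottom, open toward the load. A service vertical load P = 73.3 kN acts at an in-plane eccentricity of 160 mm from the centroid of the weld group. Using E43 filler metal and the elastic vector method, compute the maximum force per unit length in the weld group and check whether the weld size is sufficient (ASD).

E43XX → F_EXX = 430 MPa.
Total weld length L_w = 325 mm. Treat welds as unit-width lines.
Centroid: x̄ = 2×90×45 / 325 = 24.92 mm from the vertical weld.
Polar moment about centroid: J = I_x + I_y = [145³/12 + 2×90×72.5²] + [145×24.92² + 2(90³/12 + 90×20.08²)] = 1484000 mm³.
Direct shear f_v = P/L_w = 73.3×10³ / 325 = 225.5 N/mm (vertical).
Torsion M = P·e = 73.3×10³ × 160 = 11728000 N·mm.
Critical point at (x, y) = (65.08, 72.5) from centroid. f_tx = M·y/J = 572.8 N/mm; f_ty = M·x/J = 514.2 N/mm.
Resultant f_max = √[f_tx² + (f_v + f_ty)²] = √[572.8² + (225.5 + 514.2)²] = 935.6 N/mm.
Capacity per unit length: r_n/Ω = (1/2.0) × 0.6 × 430 × (0.707 × 14) = 1277 N/mm.
935.6 ≤ 1277 → adequate.

f_max ≈ 936 N/mm; adequate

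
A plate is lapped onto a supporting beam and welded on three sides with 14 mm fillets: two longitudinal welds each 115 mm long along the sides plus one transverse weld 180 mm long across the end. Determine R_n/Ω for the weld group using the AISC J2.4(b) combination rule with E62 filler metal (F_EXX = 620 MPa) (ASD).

t_e = 0.707 × 14 = 9.898 mm.
R_nwl = 0.6 × 620 × 9.898 × 230 × 10⁻³ = 846.9 kN (longitudinal, 2 welds).
R_nwt = 0.6 × 620 × 9.898 × 180 × 10⁻³ = 662.8 kN (transverse, base value).
(i) R_nwl + R_nwt = 1510 kN; (ii) 0.85 R_nwl + 1.5 R_nwt = 1714 kN.
R_n = max = 1714 kN [governs: (ii)]; R_n/Ω = 857 kN.

R_n/Ω ≈ 857 kN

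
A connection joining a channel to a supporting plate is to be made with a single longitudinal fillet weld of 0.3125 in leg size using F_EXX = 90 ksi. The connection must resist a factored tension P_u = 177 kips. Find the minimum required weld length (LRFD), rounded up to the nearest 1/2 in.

Throat t_e = 0.707 × 0.3125 = 0.2209 in.
φr_n = 0.75 × 0.6 × 90 × 0.2209 = 8.948 kips/in.
L_req = P_u / φr_n = 177 / 8.948 = 19.78 in total.
Round up → use L = 20 in.

L = 20 in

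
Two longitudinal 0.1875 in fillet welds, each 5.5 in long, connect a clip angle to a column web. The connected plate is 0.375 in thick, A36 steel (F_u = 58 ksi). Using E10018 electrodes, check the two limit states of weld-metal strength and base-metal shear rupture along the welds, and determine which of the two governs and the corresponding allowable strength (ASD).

E100XX → F_EXX = 100 ksi.
t_e = 0.707 × 0.1875 = 0.1326 in; L = 11 in.
Weld metal: R_n/Ω = (1/2.0) × 0.6 × 100 × 0.1326 × 11 = 43.75 kips.
Base metal (shear rupture): R_n/Ω = (1/2.0) × 0.6 × 58 × 0.375 × 11 = 71.77 kips.
Governing: weld metal.

R_n/Ω ≈ 43.7 kips (weld metal governs)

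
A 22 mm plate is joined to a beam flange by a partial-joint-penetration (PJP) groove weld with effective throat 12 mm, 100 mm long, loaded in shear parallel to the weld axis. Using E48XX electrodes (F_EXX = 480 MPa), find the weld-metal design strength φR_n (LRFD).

Effective throat (given) t_e = 12 mm.
A_we = 12 × 100 = 1200 mm².
F_nw = 0.6 F_EXX = 288 MPa.
φR_n = 0.75 × 288 × 1200 × 10⁻³ = 259.2 kN.

φR_n ≈ 259 kN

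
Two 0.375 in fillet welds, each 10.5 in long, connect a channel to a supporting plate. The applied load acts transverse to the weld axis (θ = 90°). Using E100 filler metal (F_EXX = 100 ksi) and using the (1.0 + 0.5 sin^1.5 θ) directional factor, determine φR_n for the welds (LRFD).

φR_n ≈ 376 kips

t_e = 0.707 × 0.375 = 0.2651 in; A_we = 0.2651 × 21 = 5.568 in².
Directional factor: 1.0 + 0.5 sin^1.5(90°) = 1.5.
F_nw = 0.6 × 100 × 1.5 = 90 ksi.
φR_n = 0.75 × 90 × 5.568 = 375.8 kips.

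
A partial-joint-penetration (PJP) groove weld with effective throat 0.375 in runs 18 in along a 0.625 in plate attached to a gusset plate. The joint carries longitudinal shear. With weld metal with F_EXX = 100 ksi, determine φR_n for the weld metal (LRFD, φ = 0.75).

φR_n ≈ 304 kips

Effective throat (given) t_e = 0.375 in.
A_we = 0.375 × 18 = 6.75 in².
F_nw = 0.6 F_EXX = 60 ksi.
φR_n = 0.75 × 60 × 6.75 = 303.8 kips.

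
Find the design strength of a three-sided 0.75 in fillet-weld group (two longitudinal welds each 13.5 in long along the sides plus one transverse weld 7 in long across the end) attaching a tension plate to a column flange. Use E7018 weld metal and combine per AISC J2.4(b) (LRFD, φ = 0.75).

E70XX → F_EXX = 70 ksi.
t_e = 0.707 × 0.75 = 0.5302 in.
R_nwl = 0.6 × 70 × 0.5302 × 27 = 601.3 kips (longitudinal, 2 welds).
R_nwt = 0.6 × 70 × 0.5302 × 7 = 155.9 kips (transverse, base value).
(i) R_nwl + R_nwt = 757.2 kips; (ii) 0.85 R_nwl + 1.5 R_nwt = 744.9 kips.
R_n = max = 757.2 kips [governs: (i)]; φR_n = 567.9 kips.

φR_n ≈ 568 kips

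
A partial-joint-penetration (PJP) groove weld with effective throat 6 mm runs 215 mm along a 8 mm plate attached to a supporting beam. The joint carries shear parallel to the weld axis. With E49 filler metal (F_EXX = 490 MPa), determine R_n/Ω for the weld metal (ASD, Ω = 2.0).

Effective throat (given) t_e = 6 mm.
A_we = 6 × 215 = 1290 mm².
F_nw = 0.6 F_EXX = 294 MPa.
R_n/Ω = (294 × 1290) / 2.0 × 10⁻³ = 189.6 kN.

R_n/Ω ≈ 190 kN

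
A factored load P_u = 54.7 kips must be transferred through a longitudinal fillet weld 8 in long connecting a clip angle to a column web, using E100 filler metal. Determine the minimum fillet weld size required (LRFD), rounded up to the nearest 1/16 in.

w = 1/4 in

E100XX → F_EXX = 100 ksi.
Total weld length L = 8 in.
Required throat t_e = P_u / (φ × 0.6 F_EXX × L) = 54.7 / (0.75 × 0.6 × 100 × 8) = 0.1519 in.
Required leg w = t_e / 0.707 = 0.2149 in → use 1/4 in.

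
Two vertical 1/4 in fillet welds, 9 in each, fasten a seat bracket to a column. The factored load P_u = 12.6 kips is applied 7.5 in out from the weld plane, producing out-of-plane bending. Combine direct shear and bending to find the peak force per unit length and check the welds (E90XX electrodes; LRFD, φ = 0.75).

E90XX → F_EXX = 90 ksi.
L_w = 2 × 9 = 18 in; section modulus (unit throat) S = 2 × L²/6 = 27 in².
Direct shear f_v = P/L_w = 12.6/18 = 0.7 kip/in.
Moment M = P × e = 12.6 × 7.5 = 94.5 kip·in; bending f_b = M/S = 3.5 kip/in.
f_max = √(f_v² + f_b²) = √(0.7² + 3.5²) = 3.569 kip/in.
φr_n = 0.75 × 0.6 × 90 × (0.707 × 0.25) = 7.158 kip/in → adequate.

f_max ≈ 3.57 kip/in; adequate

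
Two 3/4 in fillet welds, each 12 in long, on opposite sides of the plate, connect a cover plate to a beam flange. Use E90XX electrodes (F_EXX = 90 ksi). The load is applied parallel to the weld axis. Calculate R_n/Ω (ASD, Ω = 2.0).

Effective throat t_e = 0.707 × 0.75 = 0.5302 in.
Total length L = 24 in; A_we = 0.5302 × 24 = 12.73 in².
F_nw = 0.6 F_EXX = 0.6 × 90 = 54 ksi.
R_n = 54 × 12.73 = 687.2 kips; R_n/Ω = 687.2/2.0 = 343.6 kips.

R_n/Ω ≈ 344 kips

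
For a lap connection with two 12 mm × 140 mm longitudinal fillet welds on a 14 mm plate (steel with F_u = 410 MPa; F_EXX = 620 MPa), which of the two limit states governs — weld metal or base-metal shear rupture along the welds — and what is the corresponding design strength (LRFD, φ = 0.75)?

t_e = 0.707 × 12 = 8.484 mm; L = 280 mm.
Weld metal: φR_n = 0.75 × 0.6 × 620 × 8.484 × 280 × 10⁻³ = 662.8 kN.
Base metal (shear rupture): φR_n = 0.75 × 0.6 × 410 × 14 × 280 × 10⁻³ = 723.2 kN.
Governing: weld metal.

φR_n ≈ 663 kN (weld metal governs)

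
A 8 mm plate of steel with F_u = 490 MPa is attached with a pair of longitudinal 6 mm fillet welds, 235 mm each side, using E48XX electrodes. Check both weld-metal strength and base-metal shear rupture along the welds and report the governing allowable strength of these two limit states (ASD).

R_n/Ω ≈ 287 kN (weld metal governs)

E48XX → F_EXX = 480 MPa.
t_e = 0.707 × 6 = 4.242 mm; L = 470 mm.
Weld metal: R_n/Ω = (1/2.0) × 0.6 × 480 × 4.242 × 470 × 10⁻³ = 287.1 kN.
Base metal (shear rupture): R_n/Ω = (1/2.0) × 0.6 × 490 × 8 × 470 × 10⁻³ = 552.7 kN.
Governing: weld metal.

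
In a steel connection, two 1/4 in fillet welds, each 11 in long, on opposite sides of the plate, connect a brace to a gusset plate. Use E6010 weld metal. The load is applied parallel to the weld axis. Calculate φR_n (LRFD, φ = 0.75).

E60XX → F_EXX = 60 ksi.
Effective throat t_e = 0.707 × 0.25 = 0.1767 in.
Total length L = 22 in; A_we = 0.1767 × 22 = 3.888 in².
F_nw = 0.6 F_EXX = 0.6 × 60 = 36 ksi.
φR_n = 0.75 × 36 × 3.888 = 105 kips.

φR_n ≈ 105 kips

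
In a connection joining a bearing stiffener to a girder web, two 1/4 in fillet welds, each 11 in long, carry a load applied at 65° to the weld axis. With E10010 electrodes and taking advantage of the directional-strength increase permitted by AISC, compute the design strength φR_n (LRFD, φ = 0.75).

φR_n ≈ 250 kips

E100XX → F_EXX = 100 ksi.
t_e = 0.707 × 0.25 = 0.1767 in; A_we = 0.1767 × 22 = 3.888 in².
Directional factor: 1.0 + 0.5 sin^1.5(65°) = 1.431.
F_nw = 0.6 × 100 × 1.431 = 85.88 ksi.
φR_n = 0.75 × 85.88 × 3.888 = 250.5 kips.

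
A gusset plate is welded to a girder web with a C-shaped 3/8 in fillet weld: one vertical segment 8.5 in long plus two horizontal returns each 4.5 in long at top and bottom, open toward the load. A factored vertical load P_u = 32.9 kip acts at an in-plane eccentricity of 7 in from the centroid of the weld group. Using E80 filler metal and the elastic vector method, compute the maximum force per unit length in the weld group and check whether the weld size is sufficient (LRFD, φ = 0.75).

f_max ≈ 6.3 kip/in; adequate

E80XX → F_EXX = 80 ksi.
Total weld length L_w = 17.5 in. Treat welds as unit-width lines.
Centroid: x̄ = 2×4.5×2.25 / 17.5 = 1.157 in from the vertical weld.
Polar moment about centroid: J = I_x + I_y = [8.5³/12 + 2×4.5×4.25²] + [8.5×1.157² + 2(4.5³/12 + 4.5×1.093²)] = 251.1 in³.
Direct shear f_v = P/L_w = 32.9 / 17.5 = 1.88 kip/in (vertical).
Torsion M = P·e = 32.9 × 7 = 230.3 kip·in.
Critical point at (x, y) = (3.343, 4.25) from centroid. f_tx = M·y/J = 3.899 kip/in; f_ty = M·x/J = 3.066 kip/in.
Resultant f_max = √[f_tx² + (f_v + f_ty)²] = √[3.899² + (1.88 + 3.066)²] = 6.298 kip/in.
Capacity per unit length: φr_n = 0.75 × 0.6 × 80 × (0.707 × 0.375) = 9.544 kip/in.
6.298 ≤ 9.544 → adequate.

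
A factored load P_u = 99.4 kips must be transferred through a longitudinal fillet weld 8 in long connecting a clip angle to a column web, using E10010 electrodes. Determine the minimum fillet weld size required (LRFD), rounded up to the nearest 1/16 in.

w = 7/16 in

E100XX → F_EXX = 100 ksi.
Total weld length L = 8 in.
Required throat t_e = P_u / (φ × 0.6 F_EXX × L) = 99.4 / (0.75 × 0.6 × 100 × 8) = 0.2761 in.
Required leg w = t_e / 0.707 = 0.3905 in → use 7/16 in.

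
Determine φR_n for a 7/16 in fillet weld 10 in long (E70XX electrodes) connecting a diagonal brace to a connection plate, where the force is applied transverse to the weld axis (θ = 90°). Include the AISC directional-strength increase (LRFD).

E70XX → F_EXX = 70 ksi.
t_e = 0.707 × 0.4375 = 0.3093 in; A_we = 0.3093 × 10 = 3.093 in².
Directional factor: 1.0 + 0.5 sin^1.5(90°) = 1.5.
F_nw = 0.6 × 70 × 1.5 = 63 ksi.
φR_n = 0.75 × 63 × 3.093 = 146.2 kips.

φR_n ≈ 146 kips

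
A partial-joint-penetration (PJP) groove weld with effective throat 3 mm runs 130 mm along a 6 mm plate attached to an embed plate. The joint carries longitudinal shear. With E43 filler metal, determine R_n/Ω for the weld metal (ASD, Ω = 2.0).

R_n/Ω ≈ 50.3 kN

E43XX → F_EXX = 430 MPa.
Effective throat (given) t_e = 3 mm.
A_we = 3 × 130 = 390 mm².
F_nw = 0.6 F_EXX = 258 MPa.
R_n/Ω = (258 × 390) / 2.0 × 10⁻³ = 50.31 kN.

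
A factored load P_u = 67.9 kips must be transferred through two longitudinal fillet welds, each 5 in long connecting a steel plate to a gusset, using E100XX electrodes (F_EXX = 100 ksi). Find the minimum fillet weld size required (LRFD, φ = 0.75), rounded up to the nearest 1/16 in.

w = 1/4 in

Total weld length L = 10 in.
Required throat t_e = P_u / (φ × 0.6 F_EXX × L) = 67.9 / (0.75 × 0.6 × 100 × 10) = 0.1509 in.
Required leg w = t_e / 0.707 = 0.2134 in → use 1/4 in.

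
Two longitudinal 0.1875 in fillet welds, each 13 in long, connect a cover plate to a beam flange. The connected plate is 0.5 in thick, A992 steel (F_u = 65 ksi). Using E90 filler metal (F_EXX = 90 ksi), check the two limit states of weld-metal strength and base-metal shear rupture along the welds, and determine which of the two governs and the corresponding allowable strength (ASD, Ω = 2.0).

t_e = 0.707 × 0.1875 = 0.1326 in; L = 26 in.
Weld metal: R_n/Ω = (1/2.0) × 0.6 × 90 × 0.1326 × 26 = 93.06 kip.
Base metal (shear rupture): R_n/Ω = (1/2.0) × 0.6 × 65 × 0.5 × 26 = 253.5 kip.
Governing: weld metal.

R_n/Ω ≈ 93.1 kip (weld metal governs)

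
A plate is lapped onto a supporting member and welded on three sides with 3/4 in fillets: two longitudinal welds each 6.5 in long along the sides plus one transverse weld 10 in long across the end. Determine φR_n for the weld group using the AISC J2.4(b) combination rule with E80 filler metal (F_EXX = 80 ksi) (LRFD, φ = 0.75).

t_e = 0.707 × 0.75 = 0.5302 in.
R_nwl = 0.6 × 80 × 0.5302 × 13 = 330.9 kips (longitudinal, 2 welds).
R_nwt = 0.6 × 80 × 0.5302 × 10 = 254.5 kips (transverse, base value).
(i) R_nwl + R_nwt = 585.4 kips; (ii) 0.85 R_nwl + 1.5 R_nwt = 663 kips.
R_n = max = 663 kips [governs: (ii)]; φR_n = 497.3 kips.

φR_n ≈ 497 kips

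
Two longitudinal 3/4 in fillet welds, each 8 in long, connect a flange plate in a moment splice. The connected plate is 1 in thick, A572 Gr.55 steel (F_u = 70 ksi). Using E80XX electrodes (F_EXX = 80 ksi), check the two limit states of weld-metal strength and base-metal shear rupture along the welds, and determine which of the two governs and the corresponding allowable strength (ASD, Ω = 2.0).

t_e = 0.707 × 0.75 = 0.5302 in; L = 16 in.
Weld metal: R_n/Ω = (1/2.0) × 0.6 × 80 × 0.5302 × 16 = 203.6 kip.
Base metal (shear rupture): R_n/Ω = (1/2.0) × 0.6 × 70 × 1 × 16 = 336 kip.
Governing: weld metal.

R_n/Ω ≈ 204 kip (weld metal governs)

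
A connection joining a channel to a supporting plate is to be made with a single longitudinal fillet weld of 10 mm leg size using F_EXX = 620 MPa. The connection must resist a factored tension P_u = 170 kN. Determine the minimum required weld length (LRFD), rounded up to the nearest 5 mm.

L = 90 mm

Throat t_e = 0.707 × 10 = 7.07 mm.
φr_n = 0.75 × 0.6 × 620 × 7.07 × 10⁻³ = 1.973 kN/mm.
L_req = P_u / φr_n = 170 / 1.973 = 86.18 mm total.
Round up → use L = 90 mm.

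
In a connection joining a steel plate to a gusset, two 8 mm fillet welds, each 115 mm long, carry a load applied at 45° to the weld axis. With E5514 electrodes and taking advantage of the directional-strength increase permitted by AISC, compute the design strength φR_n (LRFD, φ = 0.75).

E55XX → F_EXX = 550 MPa.
t_e = 0.707 × 8 = 5.656 mm; A_we = 5.656 × 230 = 1301 mm².
Directional factor: 1.0 + 0.5 sin^1.5(45°) = 1.297.
F_nw = 0.6 × 550 × 1.297 = 428.1 MPa.
φR_n = 0.75 × 428.1 × 1301 × 10⁻³ = 417.7 kN.

φR_n ≈ 418 kN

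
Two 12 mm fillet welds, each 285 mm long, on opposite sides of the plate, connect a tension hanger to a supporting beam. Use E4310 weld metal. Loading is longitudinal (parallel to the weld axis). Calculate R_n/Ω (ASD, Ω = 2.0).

R_n/Ω ≈ 624 kN

E43XX → F_EXX = 430 MPa.
Effective throat t_e = 0.707 × 12 = 8.484 mm.
Total length L = 570 mm; A_we = 8.484 × 570 = 4836 mm².
F_nw = 0.6 F_EXX = 0.6 × 430 = 258 MPa.
R_n = 258 × 4836 × 10⁻³ = 1248 kN; R_n/Ω = 1248/2.0 = 623.8 kN.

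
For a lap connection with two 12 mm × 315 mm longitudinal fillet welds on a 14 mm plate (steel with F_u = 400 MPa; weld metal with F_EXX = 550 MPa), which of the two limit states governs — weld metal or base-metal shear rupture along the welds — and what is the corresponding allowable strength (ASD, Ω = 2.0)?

t_e = 0.707 × 12 = 8.484 mm; L = 630 mm.
Weld metal: R_n/Ω = (1/2.0) × 0.6 × 550 × 8.484 × 630 × 10⁻³ = 881.9 kN.
Base metal (shear rupture): R_n/Ω = (1/2.0) × 0.6 × 400 × 14 × 630 × 10⁻³ = 1058 kN.
Governing: weld metal.

R_n/Ω ≈ 882 kN (weld metal governs)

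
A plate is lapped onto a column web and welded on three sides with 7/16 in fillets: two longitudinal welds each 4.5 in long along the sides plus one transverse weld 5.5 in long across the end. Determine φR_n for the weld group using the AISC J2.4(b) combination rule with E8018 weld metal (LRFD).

E80XX → F_EXX = 80 ksi.
t_e = 0.707 × 0.4375 = 0.3093 in.
R_nwl = 0.6 × 80 × 0.3093 × 9 = 133.6 kip (longitudinal, 2 welds).
R_nwt = 0.6 × 80 × 0.3093 × 5.5 = 81.66 kip (transverse, base value).
(i) R_nwl + R_nwt = 215.3 kip; (ii) 0.85 R_nwl + 1.5 R_nwt = 236.1 kip.
R_n = max = 236.1 kip [governs: (ii)]; φR_n = 177.1 kip.

φR_n ≈ 177 kip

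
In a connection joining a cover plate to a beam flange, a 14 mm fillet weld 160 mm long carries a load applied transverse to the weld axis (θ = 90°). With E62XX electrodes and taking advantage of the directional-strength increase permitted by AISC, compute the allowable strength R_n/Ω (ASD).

R_n/Ω ≈ 442 kN

E62XX → F_EXX = 620 MPa.
t_e = 0.707 × 14 = 9.898 mm; A_we = 9.898 × 160 = 1584 mm².
Directional factor: 1.0 + 0.5 sin^1.5(90°) = 1.5.
F_nw = 0.6 × 620 × 1.5 = 558 MPa.
R_n/Ω = (558 × 1584) / 2.0 × 10⁻³ = 441.8 kN.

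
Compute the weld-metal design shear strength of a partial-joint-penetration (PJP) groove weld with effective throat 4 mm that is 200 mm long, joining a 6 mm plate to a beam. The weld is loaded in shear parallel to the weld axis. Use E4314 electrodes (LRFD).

E43XX → F_EXX = 430 MPa.
Effective throat (given) t_e = 4 mm.
A_we = 4 × 200 = 800 mm².
F_nw = 0.6 F_EXX = 258 MPa.
φR_n = 0.75 × 258 × 800 × 10⁻³ = 154.8 kN.

φR_n ≈ 155 kN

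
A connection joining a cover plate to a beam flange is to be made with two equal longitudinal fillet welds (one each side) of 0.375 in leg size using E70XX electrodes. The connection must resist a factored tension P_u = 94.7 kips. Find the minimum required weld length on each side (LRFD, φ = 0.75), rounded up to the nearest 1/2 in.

E70XX → F_EXX = 70 ksi.
Throat t_e = 0.707 × 0.375 = 0.2651 in.
φr_n = 0.75 × 0.6 × 70 × 0.2651 = 8.351 kips/in.
L_req = P_u / φr_n = 94.7 / 8.351 = 11.34 in total.
Per side: 11.34 / 2 = 5.67 in.
Round up → use L = 6 in on each side.

L = 6 in on each side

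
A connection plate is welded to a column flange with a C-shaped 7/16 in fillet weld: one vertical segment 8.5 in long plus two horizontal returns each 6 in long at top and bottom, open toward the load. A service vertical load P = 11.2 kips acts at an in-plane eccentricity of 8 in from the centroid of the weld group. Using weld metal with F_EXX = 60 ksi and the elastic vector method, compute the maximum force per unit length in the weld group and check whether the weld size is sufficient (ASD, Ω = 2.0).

Total weld length L_w = 20.5 in. Treat welds as unit-width lines.
Centroid: x̄ = 2×6×3 / 20.5 = 1.756 in from the vertical weld.
Polar moment about centroid: J = I_x + I_y = [8.5³/12 + 2×6×4.25²] + [8.5×1.756² + 2(6³/12 + 6×1.244²)] = 348.7 in³.
Direct shear f_v = P/L_w = 11.2 / 20.5 = 0.5463 kip/in (vertical).
Torsion M = P·e = 11.2 × 8 = 89.6 kip·in.
Critical point at (x, y) = (4.244, 4.25) from centroid. f_tx = M·y/J = 1.092 kip/in; f_ty = M·x/J = 1.09 kip/in.
Resultant f_max = √[f_tx² + (f_v + f_ty)²] = √[1.092² + (0.5463 + 1.09)²] = 1.968 kip/in.
Capacity per unit length: r_n/Ω = (1/2.0) × 0.6 × 60 × (0.707 × 0.4375) = 5.568 kip/in.
1.968 ≤ 5.568 → adequate.

f_max ≈ 1.97 kip/in; adequate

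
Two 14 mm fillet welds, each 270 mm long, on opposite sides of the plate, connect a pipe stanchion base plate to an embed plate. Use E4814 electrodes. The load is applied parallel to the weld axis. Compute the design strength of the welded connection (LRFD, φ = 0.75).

φR_n ≈ 1150 kN

E48XX → F_EXX = 480 MPa.
Effective throat t_e = 0.707 × 14 = 9.898 mm.
Total length L = 540 mm; A_we = 9.898 × 540 = 5345 mm².
F_nw = 0.6 F_EXX = 0.6 × 480 = 288 MPa.
φR_n = 0.75 × 288 × 5345 × 10⁻³ = 1155 kN.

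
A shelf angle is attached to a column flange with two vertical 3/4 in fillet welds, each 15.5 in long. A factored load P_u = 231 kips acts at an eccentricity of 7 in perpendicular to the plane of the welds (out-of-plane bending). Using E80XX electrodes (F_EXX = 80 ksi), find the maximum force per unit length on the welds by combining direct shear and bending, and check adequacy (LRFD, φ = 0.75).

f_max ≈ 21.5 kip/in; NOT adequate

L_w = 2 × 15.5 = 31 in; section modulus (unit throat) S = 2 × L²/6 = 80.08 in².
Direct shear f_v = P/L_w = 231/31 = 7.452 kip/in.
Moment M = P × e = 231 × 7 = 1617 kip·in; bending f_b = M/S = 20.19 kip/in.
f_max = √(f_v² + f_b²) = √(7.452² + 20.19²) = 21.52 kip/in.
φr_n = 0.75 × 0.6 × 80 × (0.707 × 0.75) = 19.09 kip/in → NOT adequate.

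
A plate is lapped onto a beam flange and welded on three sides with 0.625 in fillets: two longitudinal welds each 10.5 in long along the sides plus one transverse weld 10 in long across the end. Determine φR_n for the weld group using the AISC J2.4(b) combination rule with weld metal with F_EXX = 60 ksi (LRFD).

φR_n ≈ 392 kip

t_e = 0.707 × 0.625 = 0.4419 in.
R_nwl = 0.6 × 60 × 0.4419 × 21 = 334.1 kip (longitudinal, 2 welds).
R_nwt = 0.6 × 60 × 0.4419 × 10 = 159.1 kip (transverse, base value).
(i) R_nwl + R_nwt = 493.1 kip; (ii) 0.85 R_nwl + 1.5 R_nwt = 522.6 kip.
R_n = max = 522.6 kip [governs: (ii)]; φR_n = 391.9 kip.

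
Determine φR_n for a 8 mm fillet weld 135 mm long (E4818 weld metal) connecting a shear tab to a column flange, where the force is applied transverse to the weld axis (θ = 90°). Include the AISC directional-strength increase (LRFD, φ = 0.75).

E48XX → F_EXX = 480 MPa.
t_e = 0.707 × 8 = 5.656 mm; A_we = 5.656 × 135 = 763.6 mm².
Directional factor: 1.0 + 0.5 sin^1.5(90°) = 1.5.
F_nw = 0.6 × 480 × 1.5 = 432 MPa.
φR_n = 0.75 × 432 × 763.6 × 10⁻³ = 247.4 kN.

φR_n ≈ 247 kN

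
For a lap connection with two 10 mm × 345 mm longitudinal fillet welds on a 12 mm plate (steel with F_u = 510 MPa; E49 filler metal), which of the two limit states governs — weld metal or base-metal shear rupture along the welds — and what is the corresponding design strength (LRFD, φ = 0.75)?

E49XX → F_EXX = 490 MPa.
t_e = 0.707 × 10 = 7.07 mm; L = 690 mm.
Weld metal: φR_n = 0.75 × 0.6 × 490 × 7.07 × 690 × 10⁻³ = 1076 kN.
Base metal (shear rupture): φR_n = 0.75 × 0.6 × 510 × 12 × 690 × 10⁻³ = 1900 kN.
Governing: weld metal.

φR_n ≈ 1080 kN (weld metal governs)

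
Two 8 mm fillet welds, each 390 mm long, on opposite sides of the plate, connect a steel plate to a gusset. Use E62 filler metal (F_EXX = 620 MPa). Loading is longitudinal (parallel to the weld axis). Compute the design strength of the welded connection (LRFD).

Effective throat t_e = 0.707 × 8 = 5.656 mm.
Total length L = 780 mm; A_we = 5.656 × 780 = 4412 mm².
F_nw = 0.6 F_EXX = 0.6 × 620 = 372 MPa.
φR_n = 0.75 × 372 × 4412 × 10⁻³ = 1231 kN.

φR_n ≈ 1230 kN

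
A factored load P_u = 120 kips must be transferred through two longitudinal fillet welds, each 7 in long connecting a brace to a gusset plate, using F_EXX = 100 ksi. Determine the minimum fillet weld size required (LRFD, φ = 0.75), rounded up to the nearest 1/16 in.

w = 5/16 in

Total weld length L = 14 in.
Required throat t_e = P_u / (φ × 0.6 F_EXX × L) = 120 / (0.75 × 0.6 × 100 × 14) = 0.1905 in.
Required leg w = t_e / 0.707 = 0.2694 in → use 5/16 in.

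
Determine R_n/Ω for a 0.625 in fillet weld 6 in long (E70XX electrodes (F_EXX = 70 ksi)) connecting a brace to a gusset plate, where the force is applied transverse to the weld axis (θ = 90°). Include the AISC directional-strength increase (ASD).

R_n/Ω ≈ 83.5 kip

t_e = 0.707 × 0.625 = 0.4419 in; A_we = 0.4419 × 6 = 2.651 in².
Directional factor: 1.0 + 0.5 sin^1.5(90°) = 1.5.
F_nw = 0.6 × 70 × 1.5 = 63 ksi.
R_n/Ω = (63 × 2.651) / 2.0 = 83.51 kip.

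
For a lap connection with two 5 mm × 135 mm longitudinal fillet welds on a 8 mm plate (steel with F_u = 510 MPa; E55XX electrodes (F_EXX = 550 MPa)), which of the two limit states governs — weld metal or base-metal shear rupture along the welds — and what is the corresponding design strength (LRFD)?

t_e = 0.707 × 5 = 3.535 mm; L = 270 mm.
Weld metal: φR_n = 0.75 × 0.6 × 550 × 3.535 × 270 × 10⁻³ = 236.2 kN.
Base metal (shear rupture): φR_n = 0.75 × 0.6 × 510 × 8 × 270 × 10⁻³ = 495.7 kN.
Governing: weld metal.

φR_n ≈ 236 kN (weld metal governs)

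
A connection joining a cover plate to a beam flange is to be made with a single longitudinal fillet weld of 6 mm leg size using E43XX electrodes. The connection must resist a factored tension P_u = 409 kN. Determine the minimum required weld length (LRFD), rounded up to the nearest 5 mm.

E43XX → F_EXX = 430 MPa.
Throat t_e = 0.707 × 6 = 4.242 mm.
φr_n = 0.75 × 0.6 × 430 × 4.242 × 10⁻³ = 0.8208 kN/mm.
L_req = P_u / φr_n = 409 / 0.8208 = 498.3 mm total.
Round up → use L = 500 mm.

L = 500 mm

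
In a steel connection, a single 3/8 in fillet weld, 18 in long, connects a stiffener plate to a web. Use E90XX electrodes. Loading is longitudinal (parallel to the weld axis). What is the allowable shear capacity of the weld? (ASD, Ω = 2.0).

E90XX → F_EXX = 90 ksi.
Effective throat t_e = 0.707 × 0.375 = 0.2651 in.
Total length L = 18 in; A_we = 0.2651 × 18 = 4.772 in².
F_nw = 0.6 F_EXX = 0.6 × 90 = 54 ksi.
R_n = 54 × 4.772 = 257.7 kip; R_n/Ω = 257.7/2.0 = 128.9 kip.

R_n/Ω ≈ 129 kip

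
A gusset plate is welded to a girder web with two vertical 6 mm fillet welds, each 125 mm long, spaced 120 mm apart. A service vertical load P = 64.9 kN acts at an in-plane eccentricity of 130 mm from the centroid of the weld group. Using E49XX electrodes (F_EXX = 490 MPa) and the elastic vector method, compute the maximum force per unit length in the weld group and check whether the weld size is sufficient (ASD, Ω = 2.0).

f_max ≈ 799 N/mm; NOT adequate

Total weld length L_w = 250 mm. Treat welds as unit-width lines.
Polar moment about centroid: J = 2[d³/12 + d(b/2)²] = 2[125³/12 + 125×60²] = 1226000 mm³.
Direct shear f_v = P/L_w = 64.9×10³ / 250 = 259.6 N/mm (vertical).
Torsion M = P·e = 64.9×10³ × 130 = 8437000 N·mm.
Critical point at (x, y) = (60, 62.5) from centroid. f_tx = M·y/J = 430.3 N/mm; f_ty = M·x/J = 413.1 N/mm.
Resultant f_max = √[f_tx² + (f_v + f_ty)²] = √[430.3² + (259.6 + 413.1)²] = 798.5 N/mm.
Capacity per unit length: r_n/Ω = (1/2.0) × 0.6 × 490 × (0.707 × 6) = 623.6 N/mm.
798.5 > 623.6 → NOT adequate.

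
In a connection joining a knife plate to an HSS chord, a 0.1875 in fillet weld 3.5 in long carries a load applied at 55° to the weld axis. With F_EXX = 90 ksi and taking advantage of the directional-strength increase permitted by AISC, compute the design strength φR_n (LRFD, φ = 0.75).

t_e = 0.707 × 0.1875 = 0.1326 in; A_we = 0.1326 × 3.5 = 0.464 in².
Directional factor: 1.0 + 0.5 sin^1.5(55°) = 1.371.
F_nw = 0.6 × 90 × 1.371 = 74.02 ksi.
φR_n = 0.75 × 74.02 × 0.464 = 25.76 kip.

φR_n ≈ 25.8 kip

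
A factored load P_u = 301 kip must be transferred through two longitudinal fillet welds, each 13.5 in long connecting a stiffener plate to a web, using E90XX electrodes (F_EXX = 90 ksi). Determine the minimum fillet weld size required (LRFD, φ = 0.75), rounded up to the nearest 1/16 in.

Total weld length L = 27 in.
Required throat t_e = P_u / (φ × 0.6 F_EXX × L) = 301 / (0.75 × 0.6 × 90 × 27) = 0.2753 in.
Required leg w = t_e / 0.707 = 0.3893 in → use 7/16 in.

w = 7/16 in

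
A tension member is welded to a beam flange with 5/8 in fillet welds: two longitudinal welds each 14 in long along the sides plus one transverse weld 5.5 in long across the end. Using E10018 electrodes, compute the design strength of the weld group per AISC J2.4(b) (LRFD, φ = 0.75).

E100XX → F_EXX = 100 ksi.
t_e = 0.707 × 0.625 = 0.4419 in.
R_nwl = 0.6 × 100 × 0.4419 × 28 = 742.4 kips (longitudinal, 2 welds).
R_nwt = 0.6 × 100 × 0.4419 × 5.5 = 145.8 kips (transverse, base value).
(i) R_nwl + R_nwt = 888.2 kips; (ii) 0.85 R_nwl + 1.5 R_nwt = 849.7 kips.
R_n = max = 888.2 kips [governs: (i)]; φR_n = 666.1 kips.

φR_n ≈ 666 kips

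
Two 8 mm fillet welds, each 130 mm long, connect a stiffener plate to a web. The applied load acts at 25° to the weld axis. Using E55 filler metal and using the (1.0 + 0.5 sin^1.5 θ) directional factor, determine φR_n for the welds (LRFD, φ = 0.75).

E55XX → F_EXX = 550 MPa.
t_e = 0.707 × 8 = 5.656 mm; A_we = 5.656 × 260 = 1471 mm².
Directional factor: 1.0 + 0.5 sin^1.5(25°) = 1.137.
F_nw = 0.6 × 550 × 1.137 = 375.3 MPa.
φR_n = 0.75 × 375.3 × 1471 × 10⁻³ = 414 kN.

φR_n ≈ 414 kN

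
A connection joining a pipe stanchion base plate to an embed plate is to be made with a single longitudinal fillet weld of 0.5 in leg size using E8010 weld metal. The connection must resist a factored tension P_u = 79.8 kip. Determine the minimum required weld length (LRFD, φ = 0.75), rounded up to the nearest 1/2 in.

E80XX → F_EXX = 80 ksi.
Throat t_e = 0.707 × 0.5 = 0.3535 in.
φr_n = 0.75 × 0.6 × 80 × 0.3535 = 12.73 kip/in.
L_req = P_u / φr_n = 79.8 / 12.73 = 6.271 in total.
Round up → use L = 6.5 in.

L = 6.5 in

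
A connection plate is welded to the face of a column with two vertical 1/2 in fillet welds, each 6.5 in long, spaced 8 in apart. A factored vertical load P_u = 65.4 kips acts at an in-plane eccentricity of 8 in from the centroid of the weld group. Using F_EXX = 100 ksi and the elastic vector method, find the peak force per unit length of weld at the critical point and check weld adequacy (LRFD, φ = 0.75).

Total weld length L_w = 13 in. Treat welds as unit-width lines.
Polar moment about centroid: J = 2[d³/12 + d(b/2)²] = 2[6.5³/12 + 6.5×4²] = 253.8 in³.
Direct shear f_v = P/L_w = 65.4 / 13 = 5.031 kip/in (vertical).
Torsion M = P·e = 65.4 × 8 = 523.2 kip·in.
Critical point at (x, y) = (4, 3.25) from centroid. f_tx = M·y/J = 6.701 kip/in; f_ty = M·x/J = 8.247 kip/in.
Resultant f_max = √[f_tx² + (f_v + f_ty)²] = √[6.701² + (5.031 + 8.247)²] = 14.87 kip/in.
Capacity per unit length: φr_n = 0.75 × 0.6 × 100 × (0.707 × 0.5) = 15.91 kip/in.
14.87 ≤ 15.91 → adequate.

f_max ≈ 14.9 kip/in; adequate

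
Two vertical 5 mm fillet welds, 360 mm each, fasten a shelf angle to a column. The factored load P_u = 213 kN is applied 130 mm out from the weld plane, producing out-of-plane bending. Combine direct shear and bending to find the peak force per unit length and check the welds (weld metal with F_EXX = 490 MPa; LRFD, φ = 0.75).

f_max ≈ 706 N/mm; adequate

L_w = 2 × 360 = 720 mm; section modulus (unit throat) S = 2 × L²/6 = 43200 mm².
Direct shear f_v = P/L_w = 213×10³/720 = 295.8 N/mm.
Moment M = P × e = 213×10³ × 130 = 27690000 N·mm; bending f_b = M/S = 641 N/mm.
f_max = √(f_v² + f_b²) = √(295.8² + 641²) = 705.9 N/mm.
φr_n = 0.75 × 0.6 × 490 × (0.707 × 5) = 779.5 N/mm → adequate.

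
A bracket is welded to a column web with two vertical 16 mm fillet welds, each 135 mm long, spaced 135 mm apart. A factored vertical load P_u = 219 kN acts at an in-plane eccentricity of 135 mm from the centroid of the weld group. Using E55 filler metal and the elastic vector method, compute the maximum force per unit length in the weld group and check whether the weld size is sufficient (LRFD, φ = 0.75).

E55XX → F_EXX = 550 MPa.
Total weld length L_w = 270 mm. Treat welds as unit-width lines.
Polar moment about centroid: J = 2[d³/12 + d(b/2)²] = 2[135³/12 + 135×67.5²] = 1640000 mm³.
Direct shear f_v = P/L_w = 219×10³ / 270 = 811.1 N/mm (vertical).
Torsion M = P·e = 219×10³ × 135 = 29565000 N·mm.
Critical point at (x, y) = (67.5, 67.5) from centroid. f_tx = M·y/J = 1217 N/mm; f_ty = M·x/J = 1217 N/mm.
Resultant f_max = √[f_tx² + (f_v + f_ty)²] = √[1217² + (811.1 + 1217)²] = 2365 N/mm.
Capacity per unit length: φr_n = 0.75 × 0.6 × 550 × (0.707 × 16) = 2800 N/mm.
2365 ≤ 2800 → adequate.

f_max ≈ 2360 N/mm; adequate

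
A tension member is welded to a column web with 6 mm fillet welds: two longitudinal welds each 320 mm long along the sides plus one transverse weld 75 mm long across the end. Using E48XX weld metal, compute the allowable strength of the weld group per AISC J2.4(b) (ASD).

E48XX → F_EXX = 480 MPa.
t_e = 0.707 × 6 = 4.242 mm.
R_nwl = 0.6 × 480 × 4.242 × 640 × 10⁻³ = 781.9 kN (longitudinal, 2 welds).
R_nwt = 0.6 × 480 × 4.242 × 75 × 10⁻³ = 91.63 kN (transverse, base value).
(i) R_nwl + R_nwt = 873.5 kN; (ii) 0.85 R_nwl + 1.5 R_nwt = 802 kN.
R_n = max = 873.5 kN [governs: (i)]; R_n/Ω = 436.8 kN.

R_n/Ω ≈ 437 kN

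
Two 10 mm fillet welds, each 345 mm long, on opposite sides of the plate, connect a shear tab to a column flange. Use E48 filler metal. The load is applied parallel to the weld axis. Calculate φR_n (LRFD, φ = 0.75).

φR_n ≈ 1050 kN

E48XX → F_EXX = 480 MPa.
Effective throat t_e = 0.707 × 10 = 7.07 mm.
Total length L = 690 mm; A_we = 7.07 × 690 = 4878 mm².
F_nw = 0.6 F_EXX = 0.6 × 480 = 288 MPa.
φR_n = 0.75 × 288 × 4878 × 10⁻³ = 1054 kN.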